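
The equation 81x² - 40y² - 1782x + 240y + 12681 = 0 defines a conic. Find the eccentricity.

e = 11/9

Group the x- and y-terms: 81(x² - 22x) -40(y² - 6y) = -12681
Complete the square in x and y: 81(x - 11)² -40(y - 3)² = -12681 + 9801 - 360 = -3240
Divide through by -3240 to get (y - 3)²/81 - (x - 11)²/40 = 1.
Hyperbola, center (11, 3), transverse axis vertical; a² = 81, b² = 40.
c² = a² + b² = 121, so c = 11.
e = c/a = 11/9.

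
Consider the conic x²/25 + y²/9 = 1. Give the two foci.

(-4, 0) and (4, 0)

Center (0, 0). The larger denominator 25 sits under the x-term, so the major axis is horizontal; a² = 25, b² = 9.
c² = a² - b² = 25 - 9 = 16, so c = 4.
Foci lie on the horizontal axis through the center: (h ± c, k).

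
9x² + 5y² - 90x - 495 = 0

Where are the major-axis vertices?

(5, -12) and (5, 12)

Group the x- and y-terms: 9(x² - 10x) + 5y² = 495
Completing the square gives 9(x - 5)² + 5y² = 495 + 225 + 0 = 720.
Dividing both sides by 720: (x - 5)²/80 + y²/144 = 1
Ellipse, center (5, 0), major axis vertical; a² = 144, b² = 80.
a = 12. Vertices at (h, k ± a).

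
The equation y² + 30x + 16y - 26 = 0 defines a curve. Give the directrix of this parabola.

Only y is squared. Complete the square in y: (y + 8)² = -30(x - 3).
Vertex (3, -8); 4p = -30 so p = -15/2. Opens left.
Directrix is the vertical line x = h − p = 3 − (-15/2) = 21/2.

x = 21/2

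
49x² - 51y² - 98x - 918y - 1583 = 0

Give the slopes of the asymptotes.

Group: 49(x² - 2x) -51(y² + 18y) = 1583
Completing the square gives 49(x - 1)² -51(y + 9)² = 1583 + 49 - 4131 = -2499.
Divide through by -2499 to get (y + 9)²/49 - (x - 1)²/51 = 1.
Hyperbola, center (1, -9), transverse axis vertical; a² = 49, b² = 51.
For a vertical hyperbola the asymptotes have slope ±a/b.
Here that is ±7/√51 = ±7√51/51.

7√51/51 and -7√51/51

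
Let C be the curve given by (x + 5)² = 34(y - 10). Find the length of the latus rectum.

Vertex (-5, 10); 4p = 34 so p = 17/2. Opens up.
Latus rectum length = |4p| = 34.

34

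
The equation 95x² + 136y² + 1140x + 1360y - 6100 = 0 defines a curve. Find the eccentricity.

e = √1394/68

Group the x- and y-terms: 95(x² + 12x) + 136(y² + 10y) = 6100
Complete the square: 95(x + 6)² + 136(y + 5)² = 6100 + 3420 + 3400 = 12920
Dividing both sides by 12920: (x + 6)²/136 + (y + 5)²/95 = 1
Ellipse, center (-6, -5), major axis horizontal; a² = 136, b² = 95.
c² = a² - b² = 41, so c = √41.
e = c/a = √41/2√34 = √1394/68.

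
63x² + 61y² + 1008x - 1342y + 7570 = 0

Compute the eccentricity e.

e = √14/21

Group: 63(x² + 16x) + 61(y² - 22y) = -7570
Completing the square gives 63(x + 8)² + 61(y - 11)² = -7570 + 4032 + 7381 = 3843.
Divide through by 3843 to get (x + 8)²/61 + (y - 11)²/63 = 1.
Ellipse, center (-8, 11), major axis vertical; a² = 63, b² = 61.
c² = a² - b² = 2, so c = √2.
e = c/a = √2/3√7 = √14/21.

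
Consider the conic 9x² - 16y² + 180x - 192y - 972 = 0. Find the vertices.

(-22, -6) and (2, -6)

9(x² + 20x) -16(y² + 12y) = 972
Complete the square in x and y: 9(x + 10)² -16(y + 6)² = 972 + 900 - 576 = 1296
Dividing both sides by 1296: (x + 10)²/144 - (y + 6)²/81 = 1
Hyperbola, center (-10, -6), transverse axis horizontal; a² = 144, b² = 81.
a = 12. Vertices at (h ± a, k).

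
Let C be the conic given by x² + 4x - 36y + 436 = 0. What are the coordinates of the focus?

Only x is squared. Complete the square in x: (x + 2)² = 36(y - 12).
Vertex (-2, 12); 4p = 36 so p = 9. Opens up.
Focus is p units from the vertex along the axis: (h, k + p).

(-2, 21)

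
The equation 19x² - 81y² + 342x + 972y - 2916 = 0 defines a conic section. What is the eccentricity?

e = 10/9

Collect terms: 19(x² + 18x) -81(y² - 12y) = 2916
Complete the square: 19(x + 9)² -81(y - 6)² = 2916 + 1539 - 2916 = 1539
Dividing both sides by 1539: (x + 9)²/81 - (y - 6)²/19 = 1
Hyperbola, center (-9, 6), transverse axis horizontal; a² = 81, b² = 19.
c² = a² + b² = 100, so c = 10.
e = c/a = 10/9.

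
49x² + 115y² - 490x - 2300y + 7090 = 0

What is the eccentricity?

Group: 49(x² - 10x) + 115(y² - 20y) = -7090
Complete the square in x and y: 49(x - 5)² + 115(y - 10)² = -7090 + 1225 + 11500 = 5635
Divide through by 5635 to get (x - 5)²/115 + (y - 10)²/49 = 1.
Ellipse, center (5, 10), major axis horizontal; a² = 115, b² = 49.
c² = a² - b² = 66, so c = √66.
e = c/a = √66/√115 = √7590/115.

e = √7590/115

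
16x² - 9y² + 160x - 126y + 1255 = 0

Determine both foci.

(-5, -22) and (-5, 8)

Group the x- and y-terms: 16(x² + 10x) -9(y² + 14y) = -1255
Complete the square in x and y: 16(x + 5)² -9(y + 7)² = -1255 + 400 - 441 = -1296
Dividing both sides by -1296: (y + 7)²/144 - (x + 5)²/81 = 1
Hyperbola, center (-5, -7), transverse axis vertical; a² = 144, b² = 81.
c² = a² + b² = 144 + 81 = 225, so c = 15.
Foci lie on the vertical axis through the center: (h, k ± c).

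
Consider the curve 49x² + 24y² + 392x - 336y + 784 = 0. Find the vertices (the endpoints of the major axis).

Collect terms: 49(x² + 8x) + 24(y² - 14y) = -784
49(x + 4)² + 24(y - 7)² = -784 + 784 + 1176 = 1176
Divide through by 1176 to get (x + 4)²/24 + (y - 7)²/49 = 1.
Ellipse, center (-4, 7), major axis vertical; a² = 49, b² = 24.
a = 7. Vertices at (h, k ± a).

(-4, 0) and (-4, 14)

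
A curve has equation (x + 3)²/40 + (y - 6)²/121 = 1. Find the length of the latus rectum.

80/11

Center (-3, 6). The larger denominator 121 sits under the y-term, so the major axis is vertical; a² = 121, b² = 40.
Latus rectum length = 2b²/a = 2·40/11 = 80/11.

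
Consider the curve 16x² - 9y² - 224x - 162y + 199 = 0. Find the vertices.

(7, -13) and (7, -5)

Collect terms: 16(x² - 14x) -9(y² + 18y) = -199
16(x - 7)² -9(y + 9)² = -199 + 784 - 729 = -144
Dividing both sides by -144: (y + 9)²/16 - (x - 7)²/9 = 1
Hyperbola, center (7, -9), transverse axis vertical; a² = 16, b² = 9.
a = 4. Vertices at (h, k ± a).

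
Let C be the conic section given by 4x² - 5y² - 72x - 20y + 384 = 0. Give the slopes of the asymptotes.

4(x² - 18x) -5(y² + 4y) = -384
4(x - 9)² -5(y + 2)² = -384 + 324 - 20 = -80
Divide by -80: (y + 2)²/16 - (x - 9)²/20 = 1
Hyperbola, center (9, -2), transverse axis vertical; a² = 16, b² = 20.
For a vertical hyperbola the asymptotes have slope ±a/b.
Here that is ±4/2√5 = ±2√5/5.

2√5/5 and -2√5/5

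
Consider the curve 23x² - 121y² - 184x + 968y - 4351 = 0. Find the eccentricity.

23(x² - 8x) -121(y² - 8y) = 4351
23(x - 4)² -121(y - 4)² = 4351 + 368 - 1936 = 2783
Divide by 2783: (x - 4)²/121 - (y - 4)²/23 = 1
Hyperbola, center (4, 4), transverse axis horizontal; a² = 121, b² = 23.
c² = a² + b² = 144, so c = 12.
e = c/a = 12/11.

e = 12/11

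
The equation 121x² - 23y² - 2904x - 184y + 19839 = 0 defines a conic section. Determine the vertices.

(12, -15) and (12, 7)

Collect terms: 121(x² - 24x) -23(y² + 8y) = -19839
Complete the square in x and y: 121(x - 12)² -23(y + 4)² = -19839 + 17424 - 368 = -2783
Divide through by -2783 to get (y + 4)²/121 - (x - 12)²/23 = 1.
Hyperbola, center (12, -4), transverse axis vertical; a² = 121, b² = 23.
a = 11. Vertices at (h, k ± a).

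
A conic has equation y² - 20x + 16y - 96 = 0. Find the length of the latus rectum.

Only y is squared. Complete the square in y: (y + 8)² = 20(x + 8).
Vertex (-8, -8); 4p = 20 so p = 5. Opens right.
Latus rectum length = |4p| = 20.

20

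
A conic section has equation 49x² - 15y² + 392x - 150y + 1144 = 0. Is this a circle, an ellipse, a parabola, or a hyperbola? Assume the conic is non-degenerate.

hyperbola

No xy term. Coefficients of x² and y² are A = 49, C = -15.
A and C have opposite signs ⇒ hyperbola.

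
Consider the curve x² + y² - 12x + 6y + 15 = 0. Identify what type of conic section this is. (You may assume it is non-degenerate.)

circle

No xy term. Coefficients of x² and y² are A = 1, C = 1.
A = C (same sign) ⇒ circle.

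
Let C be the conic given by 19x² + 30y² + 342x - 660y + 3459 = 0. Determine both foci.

(-9 - √33, 11) and (-9 + √33, 11)

Collect terms: 19(x² + 18x) + 30(y² - 22y) = -3459
Complete the square: 19(x + 9)² + 30(y - 11)² = -3459 + 1539 + 3630 = 1710
Dividing both sides by 1710: (x + 9)²/90 + (y - 11)²/57 = 1
Ellipse, center (-9, 11), major axis horizontal; a² = 90, b² = 57.
c² = a² - b² = 90 - 57 = 33, so c = √33.
Foci lie on the horizontal axis through the center: (h ± c, k).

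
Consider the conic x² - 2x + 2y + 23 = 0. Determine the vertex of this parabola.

Only x is squared. Complete the square in x: (x - 1)² = -2(y + 11).
Vertex (1, -11); 4p = -2 so p = -1/2. Opens down.

(1, -11)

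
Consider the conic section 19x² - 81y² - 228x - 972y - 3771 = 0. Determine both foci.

(-4, -6) and (16, -6)

Rearranging, 19(x² - 12x) -81(y² + 12y) = 3771.
Complete the square: 19(x - 6)² -81(y + 6)² = 3771 + 684 - 2916 = 1539
Divide through by 1539 to get (x - 6)²/81 - (y + 6)²/19 = 1.
Hyperbola, center (6, -6), transverse axis horizontal; a² = 81, b² = 19.
c² = a² + b² = 81 + 19 = 100, so c = 10.
Foci lie on the horizontal axis through the center: (h ± c, k).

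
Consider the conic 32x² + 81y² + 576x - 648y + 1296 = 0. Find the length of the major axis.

18

Rearranging, 32(x² + 18x) + 81(y² - 8y) = -1296.
Completing the square gives 32(x + 9)² + 81(y - 4)² = -1296 + 2592 + 1296 = 2592.
Dividing both sides by 2592: (x + 9)²/81 + (y - 4)²/32 = 1
Ellipse, center (-9, 4), major axis horizontal; a² = 81, b² = 32.
a² = 81 so a = 9; the major axis has length 2a = 18.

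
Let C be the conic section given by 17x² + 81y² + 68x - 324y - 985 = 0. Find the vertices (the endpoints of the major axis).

(-11, 2) and (7, 2)

Collect terms: 17(x² + 4x) + 81(y² - 4y) = 985
Complete the square in x and y: 17(x + 2)² + 81(y - 2)² = 985 + 68 + 324 = 1377
Divide through by 1377 to get (x + 2)²/81 + (y - 2)²/17 = 1.
Ellipse, center (-2, 2), major axis horizontal; a² = 81, b² = 17.
a = 9. Vertices at (h ± a, k).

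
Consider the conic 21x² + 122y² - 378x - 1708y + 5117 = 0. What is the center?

(9, 7)

Rearranging, 21(x² - 18x) + 122(y² - 14y) = -5117.
Completing the square gives 21(x - 9)² + 122(y - 7)² = -5117 + 1701 + 5978 = 2562.
Dividing both sides by 2562: (x - 9)²/122 + (y - 7)²/21 = 1
Ellipse with center (9, 7).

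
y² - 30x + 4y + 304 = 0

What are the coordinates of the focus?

(35/2, -2)

Only y is squared. Complete the square in y: (y + 2)² = 30(x - 10).
Vertex (10, -2); 4p = 30 so p = 15/2. Opens right.
Focus is p units from the vertex along the axis: (h + p, k).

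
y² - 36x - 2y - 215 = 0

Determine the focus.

(3, 1)

Only y is squared. Complete the square in y: (y - 1)² = 36(x + 6).
Vertex (-6, 1); 4p = 36 so p = 9. Opens right.
Focus is p units from the vertex along the axis: (h + p, k).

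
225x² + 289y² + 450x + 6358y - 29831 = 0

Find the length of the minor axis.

225(x² + 2x) + 289(y² + 22y) = 29831
225(x + 1)² + 289(y + 11)² = 29831 + 225 + 34969 = 65025
Divide by 65025: (x + 1)²/289 + (y + 11)²/225 = 1
Ellipse, center (-1, -11), major axis horizontal; a² = 289, b² = 225.
b² = 225 so b = 15; the minor axis has length 2b = 30.

30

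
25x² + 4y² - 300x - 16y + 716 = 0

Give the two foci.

Rearranging, 25(x² - 12x) + 4(y² - 4y) = -716.
Complete the square in x and y: 25(x - 6)² + 4(y - 2)² = -716 + 900 + 16 = 200
Divide through by 200 to get (x - 6)²/8 + (y - 2)²/50 = 1.
Ellipse, center (6, 2), major axis vertical; a² = 50, b² = 8.
c² = a² - b² = 50 - 8 = 42, so c = √42.
Foci lie on the vertical axis through the center: (h, k ± c).

(6, 2 - √42) and (6, 2 + √42)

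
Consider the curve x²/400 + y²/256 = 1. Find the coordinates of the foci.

(-12, 0) and (12, 0)

Center (0, 0). The larger denominator 400 sits under the x-term, so the major axis is horizontal; a² = 400, b² = 256.
c² = a² - b² = 400 - 256 = 144, so c = 12.
Foci lie on the horizontal axis through the center: (h ± c, k).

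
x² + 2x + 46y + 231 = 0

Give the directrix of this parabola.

Only x is squared. Complete the square in x: (x + 1)² = -46(y + 5).
Vertex (-1, -5); 4p = -46 so p = -23/2. Opens down.
Directrix is the horizontal line y = k − p = -5 − (-23/2) = 13/2.

y = 13/2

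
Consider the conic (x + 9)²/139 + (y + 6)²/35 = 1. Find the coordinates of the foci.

Center (-9, -6). The larger denominator 139 sits under the x-term, so the major axis is horizontal; a² = 139, b² = 35.
c² = a² - b² = 139 - 35 = 104, so c = 2√26.
Foci lie on the horizontal axis through the center: (h ± c, k).

(-9 - 2√26, -6) and (-9 + 2√26, -6)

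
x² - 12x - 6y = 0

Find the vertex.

Only x is squared. Complete the square in x: (x - 6)² = 6(y + 6).
Vertex (6, -6); 4p = 6 so p = 3/2. Opens up.

(6, -6)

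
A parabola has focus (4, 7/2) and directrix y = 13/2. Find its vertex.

(4, 5)

The vertex is the midpoint between the focus and the directrix along the axis of symmetry.
Axis is vertical (directrix is horizontal). Vertex y-coordinate = (7/2 + 13/2)/2 = 5; x-coordinate = 4.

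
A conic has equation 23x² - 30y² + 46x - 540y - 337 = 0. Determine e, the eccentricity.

23(x² + 2x) -30(y² + 18y) = 337
Complete the square: 23(x + 1)² -30(y + 9)² = 337 + 23 - 2430 = -2070
Divide through by -2070 to get (y + 9)²/69 - (x + 1)²/90 = 1.
Hyperbola, center (-1, -9), transverse axis vertical; a² = 69, b² = 90.
c² = a² + b² = 159, so c = √159.
e = c/a = √159/√69 = √1219/23.

e = √1219/23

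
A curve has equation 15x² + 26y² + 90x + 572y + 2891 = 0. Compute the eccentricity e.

Collect terms: 15(x² + 6x) + 26(y² + 22y) = -2891
Complete the square: 15(x + 3)² + 26(y + 11)² = -2891 + 135 + 3146 = 390
Divide through by 390 to get (x + 3)²/26 + (y + 11)²/15 = 1.
Ellipse, center (-3, -11), major axis horizontal; a² = 26, b² = 15.
c² = a² - b² = 11, so c = √11.
e = c/a = √11/√26 = √286/26.

e = √286/26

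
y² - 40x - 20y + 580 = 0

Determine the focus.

Only y is squared. Complete the square in y: (y - 10)² = 40(x - 12).
Vertex (12, 10); 4p = 40 so p = 10. Opens right.
Focus is p units from the vertex along the axis: (h + p, k).

(22, 10)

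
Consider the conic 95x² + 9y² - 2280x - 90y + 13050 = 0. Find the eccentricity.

Rearranging, 95(x² - 24x) + 9(y² - 10y) = -13050.
Complete the square in x and y: 95(x - 12)² + 9(y - 5)² = -13050 + 13680 + 225 = 855
Dividing both sides by 855: (x - 12)²/9 + (y - 5)²/95 = 1
Ellipse, center (12, 5), major axis vertical; a² = 95, b² = 9.
c² = a² - b² = 86, so c = √86.
e = c/a = √86/√95 = √8170/95.

e = √8170/95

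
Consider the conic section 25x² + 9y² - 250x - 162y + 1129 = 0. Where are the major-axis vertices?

(5, 4) and (5, 14)

Group: 25(x² - 10x) + 9(y² - 18y) = -1129
Completing the square gives 25(x - 5)² + 9(y - 9)² = -1129 + 625 + 729 = 225.
Divide by 225: (x - 5)²/9 + (y - 9)²/25 = 1
Ellipse, center (5, 9), major axis vertical; a² = 25, b² = 9.
a = 5. Vertices at (h, k ± a).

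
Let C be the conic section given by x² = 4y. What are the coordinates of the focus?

(0, 1)

Vertex (0, 0); 4p = 4 so p = 1. Opens up.
Focus is p units from the vertex along the axis: (h, k + p).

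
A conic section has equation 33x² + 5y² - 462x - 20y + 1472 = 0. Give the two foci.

Rearranging, 33(x² - 14x) + 5(y² - 4y) = -1472.
Complete the square: 33(x - 7)² + 5(y - 2)² = -1472 + 1617 + 20 = 165
Dividing both sides by 165: (x - 7)²/5 + (y - 2)²/33 = 1
Ellipse, center (7, 2), major axis vertical; a² = 33, b² = 5.
c² = a² - b² = 33 - 5 = 28, so c = 2√7.
Foci lie on the vertical axis through the center: (h, k ± c).

(7, 2 - 2√7) and (7, 2 + 2√7)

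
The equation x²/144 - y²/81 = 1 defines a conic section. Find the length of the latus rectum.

27/2

Center (0, 0). The positive term is the x-term, so the transverse axis is horizontal; a² = 144, b² = 81.
Latus rectum length = 2b²/a = 2·81/12 = 27/2.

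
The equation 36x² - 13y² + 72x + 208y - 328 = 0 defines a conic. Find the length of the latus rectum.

13/3

Rearranging, 36(x² + 2x) -13(y² - 16y) = 328.
36(x + 1)² -13(y - 8)² = 328 + 36 - 832 = -468
Divide through by -468 to get (y - 8)²/36 - (x + 1)²/13 = 1.
Hyperbola, center (-1, 8), transverse axis vertical; a² = 36, b² = 13.
Latus rectum length = 2b²/a = 2·13/6 = 13/3.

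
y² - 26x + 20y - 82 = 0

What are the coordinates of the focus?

Only y is squared. Complete the square in y: (y + 10)² = 26(x + 7).
Vertex (-7, -10); 4p = 26 so p = 13/2. Opens right.
Focus is p units from the vertex along the axis: (h + p, k).

(-1/2, -10)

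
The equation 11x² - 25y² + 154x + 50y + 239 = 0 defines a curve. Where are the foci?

Rearranging, 11(x² + 14x) -25(y² - 2y) = -239.
Complete the square in x and y: 11(x + 7)² -25(y - 1)² = -239 + 539 - 25 = 275
Divide through by 275 to get (x + 7)²/25 - (y - 1)²/11 = 1.
Hyperbola, center (-7, 1), transverse axis horizontal; a² = 25, b² = 11.
c² = a² + b² = 25 + 11 = 36, so c = 6.
Foci lie on the horizontal axis through the center: (h ± c, k).

(-13, 1) and (-1, 1)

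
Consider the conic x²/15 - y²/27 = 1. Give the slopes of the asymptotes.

3√5/5 and -3√5/5

Center (0, 0). The positive term is the x-term, so the transverse axis is horizontal; a² = 15, b² = 27.
For a horizontal hyperbola the asymptotes have slope ±b/a.
Here that is ±3√3/√15 = ±3√5/5.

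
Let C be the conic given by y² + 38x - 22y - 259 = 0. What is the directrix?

x = 39/2

Only y is squared. Complete the square in y: (y - 11)² = -38(x - 10).
Vertex (10, 11); 4p = -38 so p = -19/2. Opens left.
Directrix is the vertical line x = h − p = 10 − (-19/2) = 39/2.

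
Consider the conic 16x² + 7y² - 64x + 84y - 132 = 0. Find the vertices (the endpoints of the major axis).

(2, -14) and (2, 2)

16(x² - 4x) + 7(y² + 12y) = 132
Complete the square: 16(x - 2)² + 7(y + 6)² = 132 + 64 + 252 = 448
Divide by 448: (x - 2)²/28 + (y + 6)²/64 = 1
Ellipse, center (2, -6), major axis vertical; a² = 64, b² = 28.
a = 8. Vertices at (h, k ± a).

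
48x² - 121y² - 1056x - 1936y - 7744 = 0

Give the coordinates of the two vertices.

(0, -8) and (22, -8)

Group the x- and y-terms: 48(x² - 22x) -121(y² + 16y) = 7744
Complete the square: 48(x - 11)² -121(y + 8)² = 7744 + 5808 - 7744 = 5808
Dividing both sides by 5808: (x - 11)²/121 - (y + 8)²/48 = 1
Hyperbola, center (11, -8), transverse axis horizontal; a² = 121, b² = 48.
a = 11. Vertices at (h ± a, k).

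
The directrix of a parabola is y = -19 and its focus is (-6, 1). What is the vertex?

(-6, -9)

The vertex is the midpoint between the focus and the directrix along the axis of symmetry.
Axis is vertical (directrix is horizontal). Vertex y-coordinate = (1 + (-19))/2 = -9; x-coordinate = -6.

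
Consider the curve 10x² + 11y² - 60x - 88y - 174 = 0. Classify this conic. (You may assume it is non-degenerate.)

No xy term. Coefficients of x² and y² are A = 10, C = 11.
A and C have the same sign but A ≠ C ⇒ ellipse.

ellipse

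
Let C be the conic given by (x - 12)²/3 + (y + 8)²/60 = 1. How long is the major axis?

Center (12, -8). The larger denominator 60 sits under the y-term, so the major axis is vertical; a² = 60, b² = 3.
a² = 60 so a = 2√15; the major axis has length 2a = 4√15.

4√15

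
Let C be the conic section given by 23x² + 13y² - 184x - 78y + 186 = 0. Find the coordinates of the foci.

Collect terms: 23(x² - 8x) + 13(y² - 6y) = -186
Complete the square in x and y: 23(x - 4)² + 13(y - 3)² = -186 + 368 + 117 = 299
Divide through by 299 to get (x - 4)²/13 + (y - 3)²/23 = 1.
Ellipse, center (4, 3), major axis vertical; a² = 23, b² = 13.
c² = a² - b² = 23 - 13 = 10, so c = √10.
Foci lie on the vertical axis through the center: (h, k ± c).

(4, 3 - √10) and (4, 3 + √10)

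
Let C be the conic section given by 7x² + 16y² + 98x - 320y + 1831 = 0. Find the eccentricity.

e = 3/4

Group: 7(x² + 14x) + 16(y² - 20y) = -1831
7(x + 7)² + 16(y - 10)² = -1831 + 343 + 1600 = 112
Dividing both sides by 112: (x + 7)²/16 + (y - 10)²/7 = 1
Ellipse, center (-7, 10), major axis horizontal; a² = 16, b² = 7.
c² = a² - b² = 9, so c = 3.
e = c/a = 3/4.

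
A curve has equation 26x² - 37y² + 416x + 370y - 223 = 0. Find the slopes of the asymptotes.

Rearranging, 26(x² + 16x) -37(y² - 10y) = 223.
26(x + 8)² -37(y - 5)² = 223 + 1664 - 925 = 962
Divide through by 962 to get (x + 8)²/37 - (y - 5)²/26 = 1.
Hyperbola, center (-8, 5), transverse axis horizontal; a² = 37, b² = 26.
For a horizontal hyperbola the asymptotes have slope ±b/a.
Here that is ±√26/√37 = ±√962/37.

√962/37 and -√962/37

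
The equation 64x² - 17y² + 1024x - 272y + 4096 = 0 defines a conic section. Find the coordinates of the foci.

(-8, -17) and (-8, 1)

Rearranging, 64(x² + 16x) -17(y² + 16y) = -4096.
Complete the square: 64(x + 8)² -17(y + 8)² = -4096 + 4096 - 1088 = -1088
Divide by -1088: (y + 8)²/64 - (x + 8)²/17 = 1
Hyperbola, center (-8, -8), transverse axis vertical; a² = 64, b² = 17.
c² = a² + b² = 64 + 17 = 81, so c = 9.
Foci lie on the vertical axis through the center: (h, k ± c).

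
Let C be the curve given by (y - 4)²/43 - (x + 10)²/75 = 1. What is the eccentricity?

Center (-10, 4). The positive term is the y-term, so the transverse axis is vertical; a² = 43, b² = 75.
c² = a² + b² = 118, so c = √118.
e = c/a = √118/√43 = √5074/43.

e = √5074/43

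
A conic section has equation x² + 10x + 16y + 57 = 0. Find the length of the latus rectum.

Only x is squared. Complete the square in x: (x + 5)² = -16(y + 2).
Vertex (-5, -2); 4p = -16 so p = -4. Opens down.
Latus rectum length = |4p| = 16.

16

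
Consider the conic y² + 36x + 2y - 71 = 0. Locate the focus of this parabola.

Only y is squared. Complete the square in y: (y + 1)² = -36(x - 2).
Vertex (2, -1); 4p = -36 so p = -9. Opens left.
Focus is p units from the vertex along the axis: (h + p, k).

(-7, -1)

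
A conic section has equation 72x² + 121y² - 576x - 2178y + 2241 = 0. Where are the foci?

Group the x- and y-terms: 72(x² - 8x) + 121(y² - 18y) = -2241
72(x - 4)² + 121(y - 9)² = -2241 + 1152 + 9801 = 8712
Divide by 8712: (x - 4)²/121 + (y - 9)²/72 = 1
Ellipse, center (4, 9), major axis horizontal; a² = 121, b² = 72.
c² = a² - b² = 121 - 72 = 49, so c = 7.
Foci lie on the horizontal axis through the center: (h ± c, k).

(-3, 9) and (11, 9)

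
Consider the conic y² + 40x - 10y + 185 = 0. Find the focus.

(-14, 5)

Only y is squared. Complete the square in y: (y - 5)² = -40(x + 4).
Vertex (-4, 5); 4p = -40 so p = -10. Opens left.
Focus is p units from the vertex along the axis: (h + p, k).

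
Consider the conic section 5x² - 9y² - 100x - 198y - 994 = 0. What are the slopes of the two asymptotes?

√5/3 and -√5/3

5(x² - 20x) -9(y² + 22y) = 994
Complete the square: 5(x - 10)² -9(y + 11)² = 994 + 500 - 1089 = 405
Divide through by 405 to get (x - 10)²/81 - (y + 11)²/45 = 1.
Hyperbola, center (10, -11), transverse axis horizontal; a² = 81, b² = 45.
For a horizontal hyperbola the asymptotes have slope ±b/a.
Here that is ±3√5/9 = ±√5/3.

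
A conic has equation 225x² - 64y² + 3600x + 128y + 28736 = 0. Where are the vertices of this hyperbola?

(-8, -14) and (-8, 16)

Group the x- and y-terms: 225(x² + 16x) -64(y² - 2y) = -28736
Completing the square gives 225(x + 8)² -64(y - 1)² = -28736 + 14400 - 64 = -14400.
Divide by -14400: (y - 1)²/225 - (x + 8)²/64 = 1
Hyperbola, center (-8, 1), transverse axis vertical; a² = 225, b² = 64.
a = 15. Vertices at (h, k ± a).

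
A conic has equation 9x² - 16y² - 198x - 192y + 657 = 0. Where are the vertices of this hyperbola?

9(x² - 22x) -16(y² + 12y) = -657
Complete the square: 9(x - 11)² -16(y + 6)² = -657 + 1089 - 576 = -144
Divide through by -144 to get (y + 6)²/9 - (x - 11)²/16 = 1.
Hyperbola, center (11, -6), transverse axis vertical; a² = 9, b² = 16.
a = 3. Vertices at (h, k ± a).

(11, -9) and (11, -3)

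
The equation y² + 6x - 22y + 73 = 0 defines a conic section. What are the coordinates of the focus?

Only y is squared. Complete the square in y: (y - 11)² = -6(x - 8).
Vertex (8, 11); 4p = -6 so p = -3/2. Opens left.
Focus is p units from the vertex along the axis: (h + p, k).

(13/2, 11)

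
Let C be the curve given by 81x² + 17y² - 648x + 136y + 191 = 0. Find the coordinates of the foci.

81(x² - 8x) + 17(y² + 8y) = -191
Completing the square gives 81(x - 4)² + 17(y + 4)² = -191 + 1296 + 272 = 1377.
Divide by 1377: (x - 4)²/17 + (y + 4)²/81 = 1
Ellipse, center (4, -4), major axis vertical; a² = 81, b² = 17.
c² = a² - b² = 81 - 17 = 64, so c = 8.
Foci lie on the vertical axis through the center: (h, k ± c).

(4, -12) and (4, 4)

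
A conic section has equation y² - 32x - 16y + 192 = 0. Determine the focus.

Only y is squared. Complete the square in y: (y - 8)² = 32(x - 4).
Vertex (4, 8); 4p = 32 so p = 8. Opens right.
Focus is p units from the vertex along the axis: (h + p, k).

(12, 8)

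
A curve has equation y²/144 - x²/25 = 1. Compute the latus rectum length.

Center (0, 0). The positive term is the y-term, so the transverse axis is vertical; a² = 144, b² = 25.
Latus rectum length = 2b²/a = 2·25/12 = 25/6.

25/6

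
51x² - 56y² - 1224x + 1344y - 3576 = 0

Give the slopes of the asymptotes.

51(x² - 24x) -56(y² - 24y) = 3576
Complete the square: 51(x - 12)² -56(y - 12)² = 3576 + 7344 - 8064 = 2856
Divide by 2856: (x - 12)²/56 - (y - 12)²/51 = 1
Hyperbola, center (12, 12), transverse axis horizontal; a² = 56, b² = 51.
For a horizontal hyperbola the asymptotes have slope ±b/a.
Here that is ±√51/2√14 = ±√714/28.

√714/28 and -√714/28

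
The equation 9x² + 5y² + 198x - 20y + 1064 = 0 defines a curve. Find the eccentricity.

9(x² + 22x) + 5(y² - 4y) = -1064
Completing the square gives 9(x + 11)² + 5(y - 2)² = -1064 + 1089 + 20 = 45.
Divide by 45: (x + 11)²/5 + (y - 2)²/9 = 1
Ellipse, center (-11, 2), major axis vertical; a² = 9, b² = 5.
c² = a² - b² = 4, so c = 2.
e = c/a = 2/3.

e = 2/3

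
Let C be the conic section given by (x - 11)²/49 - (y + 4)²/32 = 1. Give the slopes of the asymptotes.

4√2/7 and -4√2/7

Center (11, -4). The positive term is the x-term, so the transverse axis is horizontal; a² = 49, b² = 32.
For a horizontal hyperbola the asymptotes have slope ±b/a.
Here that is ±4√2/7.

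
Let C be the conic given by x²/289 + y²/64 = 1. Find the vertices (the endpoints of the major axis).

(-17, 0) and (17, 0)

Center (0, 0). The larger denominator 289 sits under the x-term, so the major axis is horizontal; a² = 289, b² = 64.
a = 17. Vertices at (h ± a, k).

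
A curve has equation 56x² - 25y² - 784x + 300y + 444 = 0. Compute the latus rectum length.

56(x² - 14x) -25(y² - 12y) = -444
Completing the square gives 56(x - 7)² -25(y - 6)² = -444 + 2744 - 900 = 1400.
Divide by 1400: (x - 7)²/25 - (y - 6)²/56 = 1
Hyperbola, center (7, 6), transverse axis horizontal; a² = 25, b² = 56.
Latus rectum length = 2b²/a = 2·56/5 = 112/5.

112/5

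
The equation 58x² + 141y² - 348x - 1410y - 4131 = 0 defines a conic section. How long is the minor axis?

Collect terms: 58(x² - 6x) + 141(y² - 10y) = 4131
Complete the square: 58(x - 3)² + 141(y - 5)² = 4131 + 522 + 3525 = 8178
Divide by 8178: (x - 3)²/141 + (y - 5)²/58 = 1
Ellipse, center (3, 5), major axis horizontal; a² = 141, b² = 58.
b² = 58 so b = √58; the minor axis has length 2b = 2√58.

2√58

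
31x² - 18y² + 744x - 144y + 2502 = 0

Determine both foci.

Group: 31(x² + 24x) -18(y² + 8y) = -2502
Complete the square: 31(x + 12)² -18(y + 4)² = -2502 + 4464 - 288 = 1674
Dividing both sides by 1674: (x + 12)²/54 - (y + 4)²/93 = 1
Hyperbola, center (-12, -4), transverse axis horizontal; a² = 54, b² = 93.
c² = a² + b² = 54 + 93 = 147, so c = 7√3.
Foci lie on the horizontal axis through the center: (h ± c, k).

(-12 - 7√3, -4) and (-12 + 7√3, -4)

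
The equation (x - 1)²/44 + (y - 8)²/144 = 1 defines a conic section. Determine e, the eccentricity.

e = 5/6

Center (1, 8). The larger denominator 144 sits under the y-term, so the major axis is vertical; a² = 144, b² = 44.
c² = a² - b² = 100, so c = 10.
e = c/a = 10/12 = 5/6.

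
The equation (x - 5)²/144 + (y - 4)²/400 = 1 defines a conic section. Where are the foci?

Center (5, 4). The larger denominator 400 sits under the y-term, so the major axis is vertical; a² = 400, b² = 144.
c² = a² - b² = 400 - 144 = 256, so c = 16.
Foci lie on the vertical axis through the center: (h, k ± c).

(5, -12) and (5, 20)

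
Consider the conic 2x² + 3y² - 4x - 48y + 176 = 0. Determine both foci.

Group: 2(x² - 2x) + 3(y² - 16y) = -176
Completing the square gives 2(x - 1)² + 3(y - 8)² = -176 + 2 + 192 = 18.
Divide through by 18 to get (x - 1)²/9 + (y - 8)²/6 = 1.
Ellipse, center (1, 8), major axis horizontal; a² = 9, b² = 6.
c² = a² - b² = 9 - 6 = 3, so c = √3.
Foci lie on the horizontal axis through the center: (h ± c, k).

(1 - √3, 8) and (1 + √3, 8)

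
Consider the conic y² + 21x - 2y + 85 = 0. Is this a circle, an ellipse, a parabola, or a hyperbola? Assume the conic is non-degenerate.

parabola

No xy term. Coefficients of x² and y² are A = 0, C = 1.
Exactly one squared variable ⇒ parabola.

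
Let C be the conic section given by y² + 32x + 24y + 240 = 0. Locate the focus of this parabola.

(-11, -12)

Only y is squared. Complete the square in y: (y + 12)² = -32(x + 3).
Vertex (-3, -12); 4p = -32 so p = -8. Opens left.
Focus is p units from the vertex along the axis: (h + p, k).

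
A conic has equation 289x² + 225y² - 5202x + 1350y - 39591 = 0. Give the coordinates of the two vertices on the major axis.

Group: 289(x² - 18x) + 225(y² + 6y) = 39591
Complete the square: 289(x - 9)² + 225(y + 3)² = 39591 + 23409 + 2025 = 65025
Divide through by 65025 to get (x - 9)²/225 + (y + 3)²/289 = 1.
Ellipse, center (9, -3), major axis vertical; a² = 289, b² = 225.
a = 17. Vertices at (h, k ± a).

(9, -20) and (9, 14)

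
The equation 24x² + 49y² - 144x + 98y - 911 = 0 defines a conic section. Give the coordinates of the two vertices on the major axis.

Group: 24(x² - 6x) + 49(y² + 2y) = 911
Complete the square in x and y: 24(x - 3)² + 49(y + 1)² = 911 + 216 + 49 = 1176
Divide by 1176: (x - 3)²/49 + (y + 1)²/24 = 1
Ellipse, center (3, -1), major axis horizontal; a² = 49, b² = 24.
a = 7. Vertices at (h ± a, k).

(-4, -1) and (10, -1)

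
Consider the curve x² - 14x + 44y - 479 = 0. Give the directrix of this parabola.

Only x is squared. Complete the square in x: (x - 7)² = -44(y - 12).
Vertex (7, 12); 4p = -44 so p = -11. Opens down.
Directrix is the horizontal line y = k − p = 12 − (-11) = 23.

y = 23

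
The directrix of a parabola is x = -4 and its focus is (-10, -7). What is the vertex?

The vertex is the midpoint between the focus and the directrix along the axis of symmetry.
Axis is horizontal (directrix is vertical). Vertex x-coordinate = (-10 + (-4))/2 = -7; y-coordinate = -7.

(-7, -7)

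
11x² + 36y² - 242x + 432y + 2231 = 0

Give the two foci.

(6, -6) and (16, -6)

Rearranging, 11(x² - 22x) + 36(y² + 12y) = -2231.
Complete the square in x and y: 11(x - 11)² + 36(y + 6)² = -2231 + 1331 + 1296 = 396
Divide through by 396 to get (x - 11)²/36 + (y + 6)²/11 = 1.
Ellipse, center (11, -6), major axis horizontal; a² = 36, b² = 11.
c² = a² - b² = 36 - 11 = 25, so c = 5.
Foci lie on the horizontal axis through the center: (h ± c, k).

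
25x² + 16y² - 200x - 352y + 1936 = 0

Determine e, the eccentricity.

e = 3/5

Rearranging, 25(x² - 8x) + 16(y² - 22y) = -1936.
Complete the square: 25(x - 4)² + 16(y - 11)² = -1936 + 400 + 1936 = 400
Dividing both sides by 400: (x - 4)²/16 + (y - 11)²/25 = 1
Ellipse, center (4, 11), major axis vertical; a² = 25, b² = 16.
c² = a² - b² = 9, so c = 3.
e = c/a = 3/5.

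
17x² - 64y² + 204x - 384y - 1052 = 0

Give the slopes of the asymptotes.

Rearranging, 17(x² + 12x) -64(y² + 6y) = 1052.
Complete the square: 17(x + 6)² -64(y + 3)² = 1052 + 612 - 576 = 1088
Dividing both sides by 1088: (x + 6)²/64 - (y + 3)²/17 = 1
Hyperbola, center (-6, -3), transverse axis horizontal; a² = 64, b² = 17.
For a horizontal hyperbola the asymptotes have slope ±b/a.
Here that is ±√17/8.

√17/8 and -√17/8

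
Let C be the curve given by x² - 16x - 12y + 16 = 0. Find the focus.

(8, -1)

Only x is squared. Complete the square in x: (x - 8)² = 12(y + 4).
Vertex (8, -4); 4p = 12 so p = 3. Opens up.
Focus is p units from the vertex along the axis: (h, k + p).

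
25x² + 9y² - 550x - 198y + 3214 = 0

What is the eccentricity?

25(x² - 22x) + 9(y² - 22y) = -3214
Complete the square in x and y: 25(x - 11)² + 9(y - 11)² = -3214 + 3025 + 1089 = 900
Divide through by 900 to get (x - 11)²/36 + (y - 11)²/100 = 1.
Ellipse, center (11, 11), major axis vertical; a² = 100, b² = 36.
c² = a² - b² = 64, so c = 8.
e = c/a = 8/10 = 4/5.

e = 4/5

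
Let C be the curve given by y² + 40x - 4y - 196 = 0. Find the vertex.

(5, 2)

Only y is squared. Complete the square in y: (y - 2)² = -40(x - 5).
Vertex (5, 2); 4p = -40 so p = -10. Opens left.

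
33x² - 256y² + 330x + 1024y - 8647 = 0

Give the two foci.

(-22, 2) and (12, 2)

Group the x- and y-terms: 33(x² + 10x) -256(y² - 4y) = 8647
Complete the square in x and y: 33(x + 5)² -256(y - 2)² = 8647 + 825 - 1024 = 8448
Divide by 8448: (x + 5)²/256 - (y - 2)²/33 = 1
Hyperbola, center (-5, 2), transverse axis horizontal; a² = 256, b² = 33.
c² = a² + b² = 256 + 33 = 289, so c = 17.
Foci lie on the horizontal axis through the center: (h ± c, k).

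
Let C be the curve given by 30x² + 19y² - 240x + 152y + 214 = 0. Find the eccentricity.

Rearranging, 30(x² - 8x) + 19(y² + 8y) = -214.
30(x - 4)² + 19(y + 4)² = -214 + 480 + 304 = 570
Dividing both sides by 570: (x - 4)²/19 + (y + 4)²/30 = 1
Ellipse, center (4, -4), major axis vertical; a² = 30, b² = 19.
c² = a² - b² = 11, so c = √11.
e = c/a = √11/√30 = √330/30.

e = √330/30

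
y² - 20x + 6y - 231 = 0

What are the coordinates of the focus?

Only y is squared. Complete the square in y: (y + 3)² = 20(x + 12).
Vertex (-12, -3); 4p = 20 so p = 5. Opens right.
Focus is p units from the vertex along the axis: (h + p, k).

(-7, -3)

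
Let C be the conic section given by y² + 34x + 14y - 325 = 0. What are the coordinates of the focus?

(5/2, -7)

Only y is squared. Complete the square in y: (y + 7)² = -34(x - 11).
Vertex (11, -7); 4p = -34 so p = -17/2. Opens left.
Focus is p units from the vertex along the axis: (h + p, k).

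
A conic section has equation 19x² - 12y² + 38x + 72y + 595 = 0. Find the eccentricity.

e = √589/19

Rearranging, 19(x² + 2x) -12(y² - 6y) = -595.
19(x + 1)² -12(y - 3)² = -595 + 19 - 108 = -684
Divide through by -684 to get (y - 3)²/57 - (x + 1)²/36 = 1.
Hyperbola, center (-1, 3), transverse axis vertical; a² = 57, b² = 36.
c² = a² + b² = 93, so c = √93.
e = c/a = √93/√57 = √589/19.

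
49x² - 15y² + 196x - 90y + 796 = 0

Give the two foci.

Rearranging, 49(x² + 4x) -15(y² + 6y) = -796.
Completing the square gives 49(x + 2)² -15(y + 3)² = -796 + 196 - 135 = -735.
Divide through by -735 to get (y + 3)²/49 - (x + 2)²/15 = 1.
Hyperbola, center (-2, -3), transverse axis vertical; a² = 49, b² = 15.
c² = a² + b² = 49 + 15 = 64, so c = 8.
Foci lie on the vertical axis through the center: (h, k ± c).

(-2, -11) and (-2, 5)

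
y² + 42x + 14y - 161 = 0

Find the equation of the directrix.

Only y is squared. Complete the square in y: (y + 7)² = -42(x - 5).
Vertex (5, -7); 4p = -42 so p = -21/2. Opens left.
Directrix is the vertical line x = h − p = 5 − (-21/2) = 31/2.

x = 31/2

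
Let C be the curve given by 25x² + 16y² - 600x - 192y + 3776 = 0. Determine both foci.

Rearranging, 25(x² - 24x) + 16(y² - 12y) = -3776.
Complete the square: 25(x - 12)² + 16(y - 6)² = -3776 + 3600 + 576 = 400
Dividing both sides by 400: (x - 12)²/16 + (y - 6)²/25 = 1
Ellipse, center (12, 6), major axis vertical; a² = 25, b² = 16.
c² = a² - b² = 25 - 16 = 9, so c = 3.
Foci lie on the vertical axis through the center: (h, k ± c).

(12, 3) and (12, 9)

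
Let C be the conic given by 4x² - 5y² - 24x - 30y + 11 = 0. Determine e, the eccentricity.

4(x² - 6x) -5(y² + 6y) = -11
Complete the square in x and y: 4(x - 3)² -5(y + 3)² = -11 + 36 - 45 = -20
Divide by -20: (y + 3)²/4 - (x - 3)²/5 = 1
Hyperbola, center (3, -3), transverse axis vertical; a² = 4, b² = 5.
c² = a² + b² = 9, so c = 3.
e = c/a = 3/2.

e = 3/2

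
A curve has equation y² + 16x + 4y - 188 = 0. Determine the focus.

Only y is squared. Complete the square in y: (y + 2)² = -16(x - 12).
Vertex (12, -2); 4p = -16 so p = -4. Opens left.
Focus is p units from the vertex along the axis: (h + p, k).

(8, -2)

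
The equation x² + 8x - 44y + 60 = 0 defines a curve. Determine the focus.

Only x is squared. Complete the square in x: (x + 4)² = 44(y - 1).
Vertex (-4, 1); 4p = 44 so p = 11. Opens up.
Focus is p units from the vertex along the axis: (h, k + p).

(-4, 12)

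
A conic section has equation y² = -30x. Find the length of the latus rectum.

30

Vertex (0, 0); 4p = -30 so p = -15/2. Opens left.
Latus rectum length = |4p| = 30.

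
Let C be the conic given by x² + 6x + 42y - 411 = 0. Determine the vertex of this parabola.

Only x is squared. Complete the square in x: (x + 3)² = -42(y - 10).
Vertex (-3, 10); 4p = -42 so p = -21/2. Opens down.

(-3, 10)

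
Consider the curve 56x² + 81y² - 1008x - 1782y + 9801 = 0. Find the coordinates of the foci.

Collect terms: 56(x² - 18x) + 81(y² - 22y) = -9801
Completing the square gives 56(x - 9)² + 81(y - 11)² = -9801 + 4536 + 9801 = 4536.
Dividing both sides by 4536: (x - 9)²/81 + (y - 11)²/56 = 1
Ellipse, center (9, 11), major axis horizontal; a² = 81, b² = 56.
c² = a² - b² = 81 - 56 = 25, so c = 5.
Foci lie on the horizontal axis through the center: (h ± c, k).

(4, 11) and (14, 11)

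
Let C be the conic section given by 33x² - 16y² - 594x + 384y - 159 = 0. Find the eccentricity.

e = 7/4

Group: 33(x² - 18x) -16(y² - 24y) = 159
33(x - 9)² -16(y - 12)² = 159 + 2673 - 2304 = 528
Divide through by 528 to get (x - 9)²/16 - (y - 12)²/33 = 1.
Hyperbola, center (9, 12), transverse axis horizontal; a² = 16, b² = 33.
c² = a² + b² = 49, so c = 7.
e = c/a = 7/4.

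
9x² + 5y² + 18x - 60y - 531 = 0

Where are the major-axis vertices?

(-1, -6) and (-1, 18)

Group: 9(x² + 2x) + 5(y² - 12y) = 531
9(x + 1)² + 5(y - 6)² = 531 + 9 + 180 = 720
Divide by 720: (x + 1)²/80 + (y - 6)²/144 = 1
Ellipse, center (-1, 6), major axis vertical; a² = 144, b² = 80.
a = 12. Vertices at (h, k ± a).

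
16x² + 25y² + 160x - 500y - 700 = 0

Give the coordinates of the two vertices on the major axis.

Collect terms: 16(x² + 10x) + 25(y² - 20y) = 700
Complete the square in x and y: 16(x + 5)² + 25(y - 10)² = 700 + 400 + 2500 = 3600
Dividing both sides by 3600: (x + 5)²/225 + (y - 10)²/144 = 1
Ellipse, center (-5, 10), major axis horizontal; a² = 225, b² = 144.
a = 15. Vertices at (h ± a, k).

(-20, 10) and (10, 10)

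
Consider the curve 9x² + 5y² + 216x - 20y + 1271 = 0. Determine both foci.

(-12, 0) and (-12, 4)

Rearranging, 9(x² + 24x) + 5(y² - 4y) = -1271.
Completing the square gives 9(x + 12)² + 5(y - 2)² = -1271 + 1296 + 20 = 45.
Divide by 45: (x + 12)²/5 + (y - 2)²/9 = 1
Ellipse, center (-12, 2), major axis vertical; a² = 9, b² = 5.
c² = a² - b² = 9 - 5 = 4, so c = 2.
Foci lie on the vertical axis through the center: (h, k ± c).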